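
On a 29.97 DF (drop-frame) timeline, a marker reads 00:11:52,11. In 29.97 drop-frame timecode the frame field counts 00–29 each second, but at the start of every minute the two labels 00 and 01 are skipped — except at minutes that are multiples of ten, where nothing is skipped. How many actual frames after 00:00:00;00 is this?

21351

As if non-drop at 30 labels/s: (0 × 3600 + 11 × 60 + 52) × 30 + 11 = 21371.
Minute boundaries passed: 11; those not divisible by 10: 11 − 1 = 10; dropped labels = 2 × 10 = 20.
Actual frame index = 21371 − 20 = 21351.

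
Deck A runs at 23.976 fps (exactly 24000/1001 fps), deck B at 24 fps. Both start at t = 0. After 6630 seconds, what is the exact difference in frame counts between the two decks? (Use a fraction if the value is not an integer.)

12240/77 frames

A emits 24000/1001 × 6630 = 12240000/77 frames; B emits 24 × 6630 = 159120.
Difference = 12240/77 frames (≈ 158.9610); B is ahead of A.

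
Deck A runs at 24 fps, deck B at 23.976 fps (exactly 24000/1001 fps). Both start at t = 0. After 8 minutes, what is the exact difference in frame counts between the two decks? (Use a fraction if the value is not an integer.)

8 min = 480 s.
A emits 24 × 480 = 11520 frames; B emits 24000/1001 × 480 = 11520000/1001.
Difference = 11520/1001 frames (≈ 11.5085); B is behind A.

11520/1001 frames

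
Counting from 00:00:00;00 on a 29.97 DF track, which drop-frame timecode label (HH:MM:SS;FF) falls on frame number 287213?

02:39:43;11

Ten DF minutes hold 17982 frames, so frame 287213 lies in block 15 (frames 269730–287711) with 17483 frames into that block.
The block's first minute is 1800 frames and the rest 1798 each; 17483 frames reaches minute 9, so 15 × 18 + 9 × 2 = 288 labels have been skipped so far.
Adding those back, label number 287213 + 288 = 287501 at 30 labels/s is 9583 s + 11 f = 2 h 39 min 43 s frame 11, i.e. 02:39:43;11.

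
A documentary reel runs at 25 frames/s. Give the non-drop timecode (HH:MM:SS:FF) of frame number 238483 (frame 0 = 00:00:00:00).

238483 ÷ 25 = 9539 full seconds, remainder 8 frames.
9539 s = 2 h 38 min 59 s.
Timecode: 02:38:59:08.

02:38:59:08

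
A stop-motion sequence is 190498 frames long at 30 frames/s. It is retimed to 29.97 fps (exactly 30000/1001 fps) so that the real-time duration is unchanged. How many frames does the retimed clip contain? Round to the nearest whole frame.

190308 frames

Frames at target rate = 190498 × (30000/1001) / (30) = 2474000/13 ≈ 190307.692.
Nearest whole frame: 190308.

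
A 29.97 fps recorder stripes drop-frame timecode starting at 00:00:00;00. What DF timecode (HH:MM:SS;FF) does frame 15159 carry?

00:08:25;25

Ten DF minutes hold 17982 frames, so frame 15159 lies in block 0 (frames 0–17981) with 15159 frames into that block.
The block's first minute is 1800 frames and the rest 1798 each; 15159 frames reaches minute 8, so 0 × 18 + 8 × 2 = 16 labels have been skipped so far.
Adding those back, label number 15159 + 16 = 15175 at 30 labels/s is 505 s + 25 f = 0 h 8 min 25 s frame 25, i.e. 00:08:25;25.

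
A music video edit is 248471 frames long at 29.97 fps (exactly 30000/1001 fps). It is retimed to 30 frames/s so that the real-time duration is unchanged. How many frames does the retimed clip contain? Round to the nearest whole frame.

248719 frames

Frames at target rate = 248471 × (30) / (30000/1001) = 248719471/1000 ≈ 248719.471.
Nearest whole frame: 248719.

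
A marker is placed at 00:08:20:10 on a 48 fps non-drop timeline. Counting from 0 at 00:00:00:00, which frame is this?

Total seconds to the label: (0 × 3600 + 8 × 60 + 20) = 500.
Frame index = 500 × 48 + 10 = 24010.

24010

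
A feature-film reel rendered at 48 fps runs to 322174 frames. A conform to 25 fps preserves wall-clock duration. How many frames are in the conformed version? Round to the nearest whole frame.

Frames at target rate = 322174 × (25) / (48) = 4027175/24 ≈ 167798.958.
Nearest whole frame: 167799.

167799 frames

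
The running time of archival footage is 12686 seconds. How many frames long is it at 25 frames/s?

Frames = 12686 × 25 = 317150.

317150 frames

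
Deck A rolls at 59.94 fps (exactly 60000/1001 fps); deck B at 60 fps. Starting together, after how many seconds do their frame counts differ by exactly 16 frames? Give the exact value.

4004/15 seconds

The gap grows by |60 − 60000/1001| = 60/1001 frames per second.
Time for a 16-frame gap: 16 ÷ (60/1001) = 4004/15 s.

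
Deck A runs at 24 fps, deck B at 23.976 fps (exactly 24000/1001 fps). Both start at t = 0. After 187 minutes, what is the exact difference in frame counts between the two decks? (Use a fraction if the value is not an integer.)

187 min = 11220 s.
A emits 24 × 11220 = 269280 frames; B emits 24000/1001 × 11220 = 24480000/91.
Difference = 24480/91 frames (≈ 269.0110); B is behind A.

24480/91 frames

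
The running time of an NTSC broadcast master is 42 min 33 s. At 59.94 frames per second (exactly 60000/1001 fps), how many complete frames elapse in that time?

153026 frames

42 min 33 s = 2553 s.
Frames = 2553 × 60000/1001 = 153180000/1001 ≈ 153026.9730.
Complete frames: 153026.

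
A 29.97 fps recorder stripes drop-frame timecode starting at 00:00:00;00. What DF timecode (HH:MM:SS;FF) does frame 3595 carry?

00:01:59;27

Ten DF minutes hold 17982 frames, so frame 3595 lies in block 0 (frames 0–17981) with 3595 frames into that block.
The block's first minute is 1800 frames and the rest 1798 each; 3595 frames reaches minute 1, so 0 × 18 + 1 × 2 = 2 labels have been skipped so far.
Adding those back, label number 3595 + 2 = 3597 at 30 labels/s is 119 s + 27 f = 0 h 1 min 59 s frame 27, i.e. 00:01:59;27.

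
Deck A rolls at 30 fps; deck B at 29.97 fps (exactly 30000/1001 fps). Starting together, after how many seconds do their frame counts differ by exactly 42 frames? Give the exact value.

1401.4 seconds

The gap grows by |30000/1001 − 30| = 30/1001 frames per second.
Time for a 42-frame gap: 42 ÷ (30/1001) = 1401.4 s.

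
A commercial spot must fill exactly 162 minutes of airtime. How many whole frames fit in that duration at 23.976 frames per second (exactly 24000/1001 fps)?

233046 frames

162 min = 9720 s.
Frames = 9720 × 24000/1001 = 233280000/1001 ≈ 233046.9530.
Complete frames: 233046.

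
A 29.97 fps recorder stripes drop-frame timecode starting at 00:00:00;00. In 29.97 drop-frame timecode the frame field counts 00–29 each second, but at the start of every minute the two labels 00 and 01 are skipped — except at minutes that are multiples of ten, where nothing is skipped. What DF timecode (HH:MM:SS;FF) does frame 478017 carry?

Each 10-minute DF block holds 10 × 60 × 30 − 9 × 2 = 17982 frames. 478017 ÷ 17982 → 26 full blocks, remainder 10485.
Within the partial block the first minute is 1800 frames and each further minute 1798, so 5 further minute boundaries passed. Total skipped labels = 18 × 26 + 2 × 5 = 478.
Non-drop label index = 478017 + 478 = 478495; at 30 labels/s that is 04:25:49:25, i.e. DF 04:25:49;25.

04:25:49;25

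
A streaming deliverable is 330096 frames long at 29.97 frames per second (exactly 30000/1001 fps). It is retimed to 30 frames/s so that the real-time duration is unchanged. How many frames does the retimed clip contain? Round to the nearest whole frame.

Frames at target rate = 330096 × (30) / (30000/1001) = 41303262/125 ≈ 330426.096.
Nearest whole frame: 330426.

330426 frames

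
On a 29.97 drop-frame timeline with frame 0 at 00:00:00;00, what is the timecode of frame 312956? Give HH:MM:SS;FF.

Each 10-minute DF block holds 10 × 60 × 30 − 9 × 2 = 17982 frames. 312956 ÷ 17982 → 17 full blocks, remainder 7262.
Within the partial block the first minute is 1800 frames and each further minute 1798, so 4 further minute boundaries passed. Total skipped labels = 18 × 17 + 2 × 4 = 314.
Non-drop label index = 312956 + 314 = 313270; at 30 labels/s that is 02:54:02:10, i.e. DF 02:54:02;10.

02:54:02;10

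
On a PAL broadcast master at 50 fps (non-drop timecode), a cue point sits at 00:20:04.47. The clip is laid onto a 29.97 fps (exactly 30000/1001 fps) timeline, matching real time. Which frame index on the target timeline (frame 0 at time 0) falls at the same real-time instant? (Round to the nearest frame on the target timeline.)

Source frame index: (0×3600 + 20×60 + 4) × 50 + 47 = 60247.
Real time: 60247 / (50) = 60247/50 s.
Target frame: (60247/50) × (30000/1001) = 3286200/91 ≈ 36112.088 → 36112.

frame 36112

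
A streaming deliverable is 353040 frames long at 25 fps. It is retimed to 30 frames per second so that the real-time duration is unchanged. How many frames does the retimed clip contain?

Frames at target rate = 353040 × (30) / (25) = 423648.

423648 frames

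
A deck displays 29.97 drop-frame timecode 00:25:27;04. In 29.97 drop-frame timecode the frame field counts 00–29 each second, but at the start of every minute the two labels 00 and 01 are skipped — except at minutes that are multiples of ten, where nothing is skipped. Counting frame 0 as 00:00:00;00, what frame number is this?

45768

Complete 10-minute blocks: 2, each 17982 frames → 35964.
Remaining 5 whole minutes in the current block: 1800 + 4 × 1798 = 8992 frames.
Within the current minute: 27 × 30 + 4 − 2 = 812 (labels ;00/;01 skipped at this minute). Total = 35964 + 8992 + 812 = 45768.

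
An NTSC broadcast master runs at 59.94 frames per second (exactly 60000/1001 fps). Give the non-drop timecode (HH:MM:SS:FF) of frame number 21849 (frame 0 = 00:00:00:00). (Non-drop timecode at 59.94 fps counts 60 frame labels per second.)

21849 ÷ 60 = 364 full seconds, remainder 9 frames.
364 s = 0 h 6 min 4 s.
Timecode: 00:06:04:09.

00:06:04:09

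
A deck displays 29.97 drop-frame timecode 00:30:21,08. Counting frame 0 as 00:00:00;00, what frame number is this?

Complete 10-minute blocks: 3, each 17982 frames → 53946.
Remaining 0 whole minutes in the current block: 0 frames.
Within the current minute: 21 × 30 + 8 = 638. Total = 53946 + 0 + 638 = 54584.

54584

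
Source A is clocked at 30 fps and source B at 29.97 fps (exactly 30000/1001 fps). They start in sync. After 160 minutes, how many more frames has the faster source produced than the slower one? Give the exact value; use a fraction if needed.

160 min = 9600 s.
A emits 30 × 9600 = 288000 frames; B emits 30000/1001 × 9600 = 288000000/1001.
Difference = 288000/1001 frames (≈ 287.7123); B is behind A.

288000/1001 frames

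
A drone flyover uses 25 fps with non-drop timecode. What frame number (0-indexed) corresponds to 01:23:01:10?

Total seconds to the label: (1 × 3600 + 23 × 60 + 1) = 4981.
Frame index = 4981 × 25 + 10 = 124535.

frame 124535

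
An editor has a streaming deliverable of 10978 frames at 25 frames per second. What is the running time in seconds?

Running time = 10978 / (25) = 439.12 s.

439.12 seconds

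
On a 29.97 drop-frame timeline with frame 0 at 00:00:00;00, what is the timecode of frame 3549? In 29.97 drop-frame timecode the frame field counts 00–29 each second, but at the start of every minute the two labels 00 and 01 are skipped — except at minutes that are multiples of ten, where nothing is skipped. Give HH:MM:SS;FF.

Ten DF minutes hold 17982 frames, so frame 3549 lies in block 0 (frames 0–17981) with 3549 frames into that block.
The block's first minute is 1800 frames and the rest 1798 each; 3549 frames reaches minute 1, so 0 × 18 + 1 × 2 = 2 labels have been skipped so far.
Adding those back, label number 3549 + 2 = 3551 at 30 labels/s is 118 s + 11 f = 0 h 1 min 58 s frame 11, i.e. 00:01:58;11.

00:01:58;11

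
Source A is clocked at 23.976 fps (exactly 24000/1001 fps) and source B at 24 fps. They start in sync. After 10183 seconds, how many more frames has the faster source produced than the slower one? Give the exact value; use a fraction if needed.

A emits 24000/1001 × 10183 = 244392000/1001 frames; B emits 24 × 10183 = 244392.
Difference = 244392/1001 frames (≈ 244.1479); B is ahead of A.

244392/1001 frames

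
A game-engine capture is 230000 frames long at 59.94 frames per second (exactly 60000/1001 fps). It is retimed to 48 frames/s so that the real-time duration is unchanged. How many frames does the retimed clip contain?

184184 frames

Target frames = source frames × (target rate / source rate) = 230000 × (48)/(60000/1001) = 230000 × 1001/1250 = 184184.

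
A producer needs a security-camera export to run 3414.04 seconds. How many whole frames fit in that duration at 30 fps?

102421 frames

Frames = 3414.04 × 30 = 512106/5 ≈ 102421.2000.
Complete frames: 102421.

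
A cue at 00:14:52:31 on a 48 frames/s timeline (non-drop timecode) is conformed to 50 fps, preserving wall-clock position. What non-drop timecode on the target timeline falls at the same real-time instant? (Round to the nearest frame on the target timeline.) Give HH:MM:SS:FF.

00:14:52:32

Source frame index: (0×3600 + 14×60 + 52) × 48 + 31 = 42847.
Real time: 42847 / (48) = 42847/48 s.
Target frame: (42847/48) × (50) = 1071175/24 ≈ 44632.292 → 44632.
At 50 labels/s: frame 44632 → 00:14:52:32.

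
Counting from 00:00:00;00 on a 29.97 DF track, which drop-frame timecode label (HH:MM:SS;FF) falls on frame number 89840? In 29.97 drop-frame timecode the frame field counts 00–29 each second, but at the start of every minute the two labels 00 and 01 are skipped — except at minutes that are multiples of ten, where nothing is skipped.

00:49:57;20

Each 10-minute DF block holds 10 × 60 × 30 − 9 × 2 = 17982 frames. 89840 ÷ 17982 → 4 full blocks, remainder 17912.
Within the partial block the first minute is 1800 frames and each further minute 1798, so 9 further minute boundaries passed. Total skipped labels = 18 × 4 + 2 × 9 = 90.
Non-drop label index = 89840 + 90 = 89930; at 30 labels/s that is 00:49:57:20, i.e. DF 00:49:57;20.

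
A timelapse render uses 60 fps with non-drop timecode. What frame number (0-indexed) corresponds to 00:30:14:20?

Total seconds to the label: (0 × 3600 + 30 × 60 + 14) = 1814.
Frame index = 1814 × 60 + 20 = 108860.

108860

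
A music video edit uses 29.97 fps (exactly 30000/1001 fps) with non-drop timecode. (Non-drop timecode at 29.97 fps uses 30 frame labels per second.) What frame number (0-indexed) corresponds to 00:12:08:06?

frame 21846

Total seconds to the label: (0 × 3600 + 12 × 60 + 8) = 728.
Frame index = 728 × 30 + 6 = 21846.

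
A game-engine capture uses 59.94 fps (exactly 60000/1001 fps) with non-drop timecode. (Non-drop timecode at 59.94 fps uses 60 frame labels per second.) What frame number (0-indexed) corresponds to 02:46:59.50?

Total seconds to the label: (2 × 3600 + 46 × 60 + 59) = 10019.
Frame index = 10019 × 60 + 50 = 601190.

frame 601190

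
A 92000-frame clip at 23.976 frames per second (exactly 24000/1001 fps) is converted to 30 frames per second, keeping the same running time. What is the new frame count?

115115 frames

Target frames = source frames × (target rate / source rate) = 92000 × (30)/(24000/1001) = 92000 × 1001/800 = 115115.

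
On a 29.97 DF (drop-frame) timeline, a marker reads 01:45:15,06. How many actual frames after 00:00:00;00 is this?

Complete 10-minute blocks: 10, each 17982 frames → 179820.
Remaining 5 whole minutes in the current block: 1800 + 4 × 1798 = 8992 frames.
Within the current minute: 15 × 30 + 6 − 2 = 454 (labels ;00/;01 skipped at this minute). Total = 179820 + 8992 + 454 = 189266.

189266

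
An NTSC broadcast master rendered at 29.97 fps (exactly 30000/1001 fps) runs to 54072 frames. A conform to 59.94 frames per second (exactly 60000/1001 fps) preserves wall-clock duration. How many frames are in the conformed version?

108144 frames

Frames at target rate = 54072 × (60000/1001) / (30000/1001) = 108144.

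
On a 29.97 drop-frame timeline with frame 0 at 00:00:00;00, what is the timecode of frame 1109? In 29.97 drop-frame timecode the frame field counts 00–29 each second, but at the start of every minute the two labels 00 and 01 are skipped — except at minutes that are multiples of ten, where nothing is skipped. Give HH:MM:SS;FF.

Ten DF minutes hold 17982 frames, so frame 1109 lies in block 0 (frames 0–17981) with 1109 frames into that block.
The block's first minute is 1800 frames and the rest 1798 each; 1109 frames reaches minute 0, so 0 × 18 + 0 × 2 = 0 labels have been skipped so far.
Adding those back, label number 1109 + 0 = 1109 at 30 labels/s is 36 s + 29 f = 0 h 0 min 36 s frame 29, i.e. 00:00:36;29.

00:00:36;29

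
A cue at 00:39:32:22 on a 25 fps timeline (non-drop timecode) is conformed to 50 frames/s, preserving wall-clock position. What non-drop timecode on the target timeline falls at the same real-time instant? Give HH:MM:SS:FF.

Source frame index: (0×3600 + 39×60 + 32) × 25 + 22 = 59322.
Real time: 59322 / (25) = 59322/25 s.
Target frame: (59322/25) × (50) = 118644.
At 50 labels/s: frame 118644 → 00:39:32:44.

00:39:32:44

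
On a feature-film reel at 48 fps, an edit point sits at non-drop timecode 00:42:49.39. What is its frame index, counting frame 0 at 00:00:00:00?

Total seconds to the label: (0 × 3600 + 42 × 60 + 49) = 2569.
Frame index = 2569 × 48 + 39 = 123351.

123351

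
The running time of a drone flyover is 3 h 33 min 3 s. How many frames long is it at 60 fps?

3 h 33 min 3 s = 12783 s.
Frames = 12783 × 60 = 766980.

766980 frames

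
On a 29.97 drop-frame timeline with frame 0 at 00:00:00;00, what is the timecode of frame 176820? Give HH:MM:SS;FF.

01:38:19;28

Each 10-minute DF block holds 10 × 60 × 30 − 9 × 2 = 17982 frames. 176820 ÷ 17982 → 9 full blocks, remainder 14982.
Within the partial block the first minute is 1800 frames and each further minute 1798, so 8 further minute boundaries passed. Total skipped labels = 18 × 9 + 2 × 8 = 178.
Non-drop label index = 176820 + 178 = 176998; at 30 labels/s that is 01:38:19:28, i.e. DF 01:38:19;28.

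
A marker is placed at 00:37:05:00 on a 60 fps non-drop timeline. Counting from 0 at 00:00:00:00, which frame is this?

133500

Total seconds to the label: (0 × 3600 + 37 × 60 + 5) = 2225.
Frame index = 2225 × 60 + 0 = 133500.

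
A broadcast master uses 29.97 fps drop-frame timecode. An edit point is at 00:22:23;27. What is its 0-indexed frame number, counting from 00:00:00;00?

40277

Complete 10-minute blocks: 2, each 17982 frames → 35964.
Remaining 2 whole minutes in the current block: 1800 + 1 × 1798 = 3598 frames.
Within the current minute: 23 × 30 + 27 − 2 = 715 (labels ;00/;01 skipped at this minute). Total = 35964 + 3598 + 715 = 40277.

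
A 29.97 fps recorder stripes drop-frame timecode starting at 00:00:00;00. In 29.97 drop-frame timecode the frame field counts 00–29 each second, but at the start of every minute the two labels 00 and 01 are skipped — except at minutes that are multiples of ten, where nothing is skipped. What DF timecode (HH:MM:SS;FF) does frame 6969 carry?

00:03:52;15

Ten DF minutes hold 17982 frames, so frame 6969 lies in block 0 (frames 0–17981) with 6969 frames into that block.
The block's first minute is 1800 frames and the rest 1798 each; 6969 frames reaches minute 3, so 0 × 18 + 3 × 2 = 6 labels have been skipped so far.
Adding those back, label number 6969 + 6 = 6975 at 30 labels/s is 232 s + 15 f = 0 h 3 min 52 s frame 15, i.e. 00:03:52;15.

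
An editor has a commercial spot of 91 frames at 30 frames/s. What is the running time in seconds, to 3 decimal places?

Running time = 91 × 1/30 = 91/30 s ≈ 3.033 s.

3.033 seconds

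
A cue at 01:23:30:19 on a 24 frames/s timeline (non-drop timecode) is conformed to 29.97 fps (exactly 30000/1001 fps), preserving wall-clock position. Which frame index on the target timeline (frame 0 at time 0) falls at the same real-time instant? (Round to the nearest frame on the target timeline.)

Source frame index: (1×3600 + 23×60 + 30) × 24 + 19 = 120259.
Real time: 120259 / (24) = 120259/24 s.
Target frame: (120259/24) × (30000/1001) = 150323750/1001 ≈ 150173.576 → 150174.

frame 150174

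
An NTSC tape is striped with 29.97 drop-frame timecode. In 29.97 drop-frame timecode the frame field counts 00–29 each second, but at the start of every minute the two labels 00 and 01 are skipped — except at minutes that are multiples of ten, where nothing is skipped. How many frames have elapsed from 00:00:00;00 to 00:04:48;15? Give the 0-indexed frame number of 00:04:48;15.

As if non-drop at 30 labels/s: (0 × 3600 + 4 × 60 + 48) × 30 + 15 = 8655.
Minute boundaries passed: 4; those not divisible by 10: 4 − 0 = 4; dropped labels = 2 × 4 = 8.
Actual frame index = 8655 − 8 = 8647.

8647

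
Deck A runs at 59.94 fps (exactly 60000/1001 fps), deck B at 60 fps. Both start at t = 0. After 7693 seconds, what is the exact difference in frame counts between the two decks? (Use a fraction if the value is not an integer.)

65940/143 frames

A emits 60000/1001 × 7693 = 65940000/143 frames; B emits 60 × 7693 = 461580.
Difference = 65940/143 frames (≈ 461.1189); B is ahead of A.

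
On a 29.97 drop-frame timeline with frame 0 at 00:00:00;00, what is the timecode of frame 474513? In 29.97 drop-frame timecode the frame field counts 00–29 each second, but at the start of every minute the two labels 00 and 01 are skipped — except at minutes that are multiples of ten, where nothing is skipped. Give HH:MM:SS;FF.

Each 10-minute DF block holds 10 × 60 × 30 − 9 × 2 = 17982 frames. 474513 ÷ 17982 → 26 full blocks, remainder 6981.
Within the partial block the first minute is 1800 frames and each further minute 1798, so 3 further minute boundaries passed. Total skipped labels = 18 × 26 + 2 × 3 = 474.
Non-drop label index = 474513 + 474 = 474987; at 30 labels/s that is 04:23:52:27, i.e. DF 04:23:52;27.

04:23:52;27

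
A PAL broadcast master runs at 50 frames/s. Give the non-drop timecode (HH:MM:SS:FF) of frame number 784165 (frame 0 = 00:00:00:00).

784165 ÷ 50 = 15683 full seconds, remainder 15 frames.
15683 s = 4 h 21 min 23 s.
Timecode: 04:21:23:15.

04:21:23:15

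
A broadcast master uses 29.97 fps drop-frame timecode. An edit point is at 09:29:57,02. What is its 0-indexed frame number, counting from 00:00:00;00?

Complete 10-minute blocks: 56, each 17982 frames → 1006992.
Remaining 9 whole minutes in the current block: 1800 + 8 × 1798 = 16184 frames.
Within the current minute: 57 × 30 + 2 − 2 = 1710 (labels ;00/;01 skipped at this minute). Total = 1006992 + 16184 + 1710 = 1024886.

1024886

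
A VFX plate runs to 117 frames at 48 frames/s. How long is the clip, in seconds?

Running time = 117 / (48) = 2.4375 s.

2.4375 seconds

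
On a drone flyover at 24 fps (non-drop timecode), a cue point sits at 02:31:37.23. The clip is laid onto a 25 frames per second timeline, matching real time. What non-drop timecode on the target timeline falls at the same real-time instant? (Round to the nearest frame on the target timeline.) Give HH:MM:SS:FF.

02:31:37:24

Source frame index: (2×3600 + 31×60 + 37) × 24 + 23 = 218351.
Real time: 218351 / (24) = 218351/24 s.
Target frame: (218351/24) × (25) = 5458775/24 ≈ 227448.958 → 227449.
At 25 labels/s: frame 227449 → 02:31:37:24.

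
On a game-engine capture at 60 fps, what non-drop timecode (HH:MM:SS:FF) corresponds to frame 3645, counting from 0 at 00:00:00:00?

00:01:00:45

3645 ÷ 60 = 60 full seconds, remainder 45 frames.
60 s = 0 h 1 min 0 s.
Timecode: 00:01:00:45.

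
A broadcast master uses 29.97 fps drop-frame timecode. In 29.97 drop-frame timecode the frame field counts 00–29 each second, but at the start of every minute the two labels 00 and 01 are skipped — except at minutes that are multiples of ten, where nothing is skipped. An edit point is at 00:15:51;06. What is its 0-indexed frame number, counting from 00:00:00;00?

As if non-drop at 30 labels/s: (0 × 3600 + 15 × 60 + 51) × 30 + 6 = 28536.
Minute boundaries passed: 15; those not divisible by 10: 15 − 1 = 14; dropped labels = 2 × 14 = 28.
Actual frame index = 28536 − 28 = 28508.

28508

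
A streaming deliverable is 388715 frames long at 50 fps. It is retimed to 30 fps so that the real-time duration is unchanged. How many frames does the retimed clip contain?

233229 frames

Target frames = source frames × (target rate / source rate) = 388715 × (30)/(50) = 388715 × 3/5 = 233229.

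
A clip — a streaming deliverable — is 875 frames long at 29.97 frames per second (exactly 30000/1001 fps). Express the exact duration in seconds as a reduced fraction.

7007/240 seconds

Running time = 875 ÷ (30000/1001) = 875 × 1001/30000 = 7007/240 s.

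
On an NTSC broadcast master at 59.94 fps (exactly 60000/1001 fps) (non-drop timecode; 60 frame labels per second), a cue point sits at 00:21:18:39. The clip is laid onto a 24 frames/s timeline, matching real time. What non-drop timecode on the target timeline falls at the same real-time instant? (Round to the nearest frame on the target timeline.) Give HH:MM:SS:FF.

Source frame index: (0×3600 + 21×60 + 18) × 60 + 39 = 76719.
Real time: 76719 / (60000/1001) = 25598573/20000 s.
Target frame: (25598573/20000) × (24) = 76795719/2500 ≈ 30718.288 → 30718.
At 24 labels/s: frame 30718 → 00:21:19:22.

00:21:19:22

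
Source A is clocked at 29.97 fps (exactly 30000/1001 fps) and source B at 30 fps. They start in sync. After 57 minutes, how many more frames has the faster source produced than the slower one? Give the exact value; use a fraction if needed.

57 min = 3420 s.
A emits 30000/1001 × 3420 = 102600000/1001 frames; B emits 30 × 3420 = 102600.
Difference = 102600/1001 frames (≈ 102.4975); B is ahead of A.

102600/1001 frames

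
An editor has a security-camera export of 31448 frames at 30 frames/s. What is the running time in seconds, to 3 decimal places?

Running time = 31448 × 1/30 = 15724/15 s ≈ 1048.267 s.

1048.267 seconds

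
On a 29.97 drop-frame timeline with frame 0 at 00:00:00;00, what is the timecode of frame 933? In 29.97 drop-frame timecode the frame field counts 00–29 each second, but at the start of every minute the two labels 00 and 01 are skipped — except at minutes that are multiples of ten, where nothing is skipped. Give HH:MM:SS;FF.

Each 10-minute DF block holds 10 × 60 × 30 − 9 × 2 = 17982 frames. 933 ÷ 17982 → 0 full blocks, remainder 933.
Within the partial block the first minute is 1800 frames and each further minute 1798, so 0 further minute boundaries passed. Total skipped labels = 18 × 0 + 2 × 0 = 0.
Non-drop label index = 933 + 0 = 933; at 30 labels/s that is 00:00:31:03, i.e. DF 00:00:31;03.

00:00:31;03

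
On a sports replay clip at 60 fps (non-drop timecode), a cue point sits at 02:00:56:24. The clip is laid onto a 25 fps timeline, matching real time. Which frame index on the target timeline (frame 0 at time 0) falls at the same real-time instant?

Source frame index: (2×3600 + 0×60 + 56) × 60 + 24 = 435384.
Real time: 435384 / (60) = 36282/5 s.
Target frame: (36282/5) × (25) = 181410.

frame 181410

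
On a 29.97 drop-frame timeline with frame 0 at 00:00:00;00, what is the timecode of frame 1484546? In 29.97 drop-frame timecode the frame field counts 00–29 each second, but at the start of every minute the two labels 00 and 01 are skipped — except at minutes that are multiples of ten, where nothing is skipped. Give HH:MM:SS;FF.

13:45:34;12

Each 10-minute DF block holds 10 × 60 × 30 − 9 × 2 = 17982 frames. 1484546 ÷ 17982 → 82 full blocks, remainder 10022.
Within the partial block the first minute is 1800 frames and each further minute 1798, so 5 further minute boundaries passed. Total skipped labels = 18 × 82 + 2 × 5 = 1486.
Non-drop label index = 1484546 + 1486 = 1486032; at 30 labels/s that is 13:45:34:12, i.e. DF 13:45:34;12.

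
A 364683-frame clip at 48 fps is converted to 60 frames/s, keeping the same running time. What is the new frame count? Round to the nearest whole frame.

Frames at target rate = 364683 × (60) / (48) = 1823415/4 ≈ 455853.750.
Nearest whole frame: 455854.

455854 frames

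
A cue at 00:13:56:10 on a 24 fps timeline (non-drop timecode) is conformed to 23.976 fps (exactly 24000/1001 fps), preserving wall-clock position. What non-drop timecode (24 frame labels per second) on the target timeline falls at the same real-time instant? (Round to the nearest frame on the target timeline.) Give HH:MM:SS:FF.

00:13:55:14

Source frame index: (0×3600 + 13×60 + 56) × 24 + 10 = 20074.
Real time: 20074 / (24) = 10037/12 s.
Target frame: (10037/12) × (24000/1001) = 20074000/1001 ≈ 20053.946 → 20054.
At 24 labels/s: frame 20054 → 00:13:55:14.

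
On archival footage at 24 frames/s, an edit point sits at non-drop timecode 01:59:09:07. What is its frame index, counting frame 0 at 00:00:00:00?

Total seconds to the label: (1 × 3600 + 59 × 60 + 9) = 7149.
Frame index = 7149 × 24 + 7 = 171583.

frame 171583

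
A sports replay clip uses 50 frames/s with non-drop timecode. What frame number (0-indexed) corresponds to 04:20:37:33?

Total seconds to the label: (4 × 3600 + 20 × 60 + 37) = 15637.
Frame index = 15637 × 50 + 33 = 781883.

781883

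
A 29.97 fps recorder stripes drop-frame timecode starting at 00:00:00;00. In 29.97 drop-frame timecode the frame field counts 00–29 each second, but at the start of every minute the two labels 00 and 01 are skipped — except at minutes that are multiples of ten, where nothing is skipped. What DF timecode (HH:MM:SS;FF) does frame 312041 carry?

Each 10-minute DF block holds 10 × 60 × 30 − 9 × 2 = 17982 frames. 312041 ÷ 17982 → 17 full blocks, remainder 6347.
Within the partial block the first minute is 1800 frames and each further minute 1798, so 3 further minute boundaries passed. Total skipped labels = 18 × 17 + 2 × 3 = 312.
Non-drop label index = 312041 + 312 = 312353; at 30 labels/s that is 02:53:31:23, i.e. DF 02:53:31;23.

02:53:31;23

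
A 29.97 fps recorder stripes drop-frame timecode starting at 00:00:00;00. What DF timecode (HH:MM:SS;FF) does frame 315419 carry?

02:55:24;15

Each 10-minute DF block holds 10 × 60 × 30 − 9 × 2 = 17982 frames. 315419 ÷ 17982 → 17 full blocks, remainder 9725.
Within the partial block the first minute is 1800 frames and each further minute 1798, so 5 further minute boundaries passed. Total skipped labels = 18 × 17 + 2 × 5 = 316.
Non-drop label index = 315419 + 316 = 315735; at 30 labels/s that is 02:55:24:15, i.e. DF 02:55:24;15.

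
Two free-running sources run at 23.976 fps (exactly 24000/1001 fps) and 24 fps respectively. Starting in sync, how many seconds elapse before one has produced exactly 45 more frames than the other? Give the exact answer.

The gap grows by |24 − 24000/1001| = 24/1001 frames per second.
Time for a 45-frame gap: 45 ÷ (24/1001) = 1876.875 s.

1876.875 seconds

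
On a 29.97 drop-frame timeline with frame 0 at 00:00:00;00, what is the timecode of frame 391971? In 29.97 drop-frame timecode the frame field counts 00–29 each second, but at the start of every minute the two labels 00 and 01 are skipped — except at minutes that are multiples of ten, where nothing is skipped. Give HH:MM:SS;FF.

Each 10-minute DF block holds 10 × 60 × 30 − 9 × 2 = 17982 frames. 391971 ÷ 17982 → 21 full blocks, remainder 14349.
Within the partial block the first minute is 1800 frames and each further minute 1798, so 7 further minute boundaries passed. Total skipped labels = 18 × 21 + 2 × 7 = 392.
Non-drop label index = 391971 + 392 = 392363; at 30 labels/s that is 03:37:58:23, i.e. DF 03:37:58;23.

03:37:58;23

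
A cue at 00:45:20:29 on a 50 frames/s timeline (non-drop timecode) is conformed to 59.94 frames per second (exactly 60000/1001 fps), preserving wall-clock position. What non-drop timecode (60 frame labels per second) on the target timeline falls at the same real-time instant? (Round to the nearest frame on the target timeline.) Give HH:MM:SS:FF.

Source frame index: (0×3600 + 45×60 + 20) × 50 + 29 = 136029.
Real time: 136029 / (50) = 136029/50 s.
Target frame: (136029/50) × (60000/1001) = 163234800/1001 ≈ 163071.728 → 163072.
At 60 labels/s: frame 163072 → 00:45:17:52.

00:45:17:52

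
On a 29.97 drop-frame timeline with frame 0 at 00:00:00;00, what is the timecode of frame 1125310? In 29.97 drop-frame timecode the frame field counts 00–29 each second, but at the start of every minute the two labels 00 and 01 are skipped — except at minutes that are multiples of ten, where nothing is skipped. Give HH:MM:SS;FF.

10:25:47;26

Each 10-minute DF block holds 10 × 60 × 30 − 9 × 2 = 17982 frames. 1125310 ÷ 17982 → 62 full blocks, remainder 10426.
Within the partial block the first minute is 1800 frames and each further minute 1798, so 5 further minute boundaries passed. Total skipped labels = 18 × 62 + 2 × 5 = 1126.
Non-drop label index = 1125310 + 1126 = 1126436; at 30 labels/s that is 10:25:47:26, i.e. DF 10:25:47;26.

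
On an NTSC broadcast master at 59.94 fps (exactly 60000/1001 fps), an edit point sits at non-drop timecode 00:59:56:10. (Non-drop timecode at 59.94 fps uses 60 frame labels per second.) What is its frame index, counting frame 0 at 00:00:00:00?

Total seconds to the label: (0 × 3600 + 59 × 60 + 56) = 3596.
Frame index = 3596 × 60 + 10 = 215770.

frame 215770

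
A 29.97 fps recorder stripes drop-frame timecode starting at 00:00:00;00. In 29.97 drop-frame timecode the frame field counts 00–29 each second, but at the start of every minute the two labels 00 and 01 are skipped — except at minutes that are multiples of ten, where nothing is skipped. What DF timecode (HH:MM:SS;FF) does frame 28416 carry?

Ten DF minutes hold 17982 frames, so frame 28416 lies in block 1 (frames 17982–35963) with 10434 frames into that block.
The block's first minute is 1800 frames and the rest 1798 each; 10434 frames reaches minute 5, so 1 × 18 + 5 × 2 = 28 labels have been skipped so far.
Adding those back, label number 28416 + 28 = 28444 at 30 labels/s is 948 s + 4 f = 0 h 15 min 48 s frame 4, i.e. 00:15:48;04.

00:15:48;04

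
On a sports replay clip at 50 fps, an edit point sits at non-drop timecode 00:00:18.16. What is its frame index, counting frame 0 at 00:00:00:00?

Total seconds to the label: (0 × 3600 + 0 × 60 + 18) = 18.
Frame index = 18 × 50 + 16 = 916.

916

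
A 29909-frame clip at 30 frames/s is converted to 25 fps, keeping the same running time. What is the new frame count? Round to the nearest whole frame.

Frames at target rate = 29909 × (25) / (30) = 149545/6 ≈ 24924.167.
Nearest whole frame: 24924.

24924 frames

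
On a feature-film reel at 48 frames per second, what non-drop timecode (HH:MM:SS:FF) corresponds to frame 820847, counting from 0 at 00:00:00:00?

04:45:00:47

820847 ÷ 48 = 17100 full seconds, remainder 47 frames.
17100 s = 4 h 45 min 0 s.
Timecode: 04:45:00:47.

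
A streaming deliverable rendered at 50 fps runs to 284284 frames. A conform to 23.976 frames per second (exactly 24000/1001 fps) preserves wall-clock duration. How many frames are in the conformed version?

Target frames = source frames × (target rate / source rate) = 284284 × (24000/1001)/(50) = 284284 × 480/1001 = 136320.

136320 frames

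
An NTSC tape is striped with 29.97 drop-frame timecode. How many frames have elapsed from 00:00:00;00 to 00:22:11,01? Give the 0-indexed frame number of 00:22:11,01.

Complete 10-minute blocks: 2, each 17982 frames → 35964.
Remaining 2 whole minutes in the current block: 1800 + 1 × 1798 = 3598 frames.
Within the current minute: 11 × 30 + 1 − 2 = 329 (labels ;00/;01 skipped at this minute). Total = 35964 + 3598 + 329 = 39891.

39891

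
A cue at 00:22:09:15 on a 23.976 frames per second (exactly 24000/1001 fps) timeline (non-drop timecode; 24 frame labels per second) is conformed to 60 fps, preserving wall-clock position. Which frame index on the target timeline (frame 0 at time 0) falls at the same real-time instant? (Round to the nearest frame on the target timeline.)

frame 79857

Source frame index: (0×3600 + 22×60 + 9) × 24 + 15 = 31911.
Real time: 31911 / (24000/1001) = 10647637/8000 s.
Target frame: (10647637/8000) × (60) = 31942911/400 ≈ 79857.277 → 79857.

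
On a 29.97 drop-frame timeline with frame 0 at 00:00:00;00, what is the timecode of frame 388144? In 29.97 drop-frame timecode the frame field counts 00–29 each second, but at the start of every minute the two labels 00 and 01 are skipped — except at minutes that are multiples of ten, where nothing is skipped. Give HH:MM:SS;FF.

Ten DF minutes hold 17982 frames, so frame 388144 lies in block 21 (frames 377622–395603) with 10522 frames into that block.
The block's first minute is 1800 frames and the rest 1798 each; 10522 frames reaches minute 5, so 21 × 18 + 5 × 2 = 388 labels have been skipped so far.
Adding those back, label number 388144 + 388 = 388532 at 30 labels/s is 12951 s + 2 f = 3 h 35 min 51 s frame 2, i.e. 03:35:51;02.

03:35:51;02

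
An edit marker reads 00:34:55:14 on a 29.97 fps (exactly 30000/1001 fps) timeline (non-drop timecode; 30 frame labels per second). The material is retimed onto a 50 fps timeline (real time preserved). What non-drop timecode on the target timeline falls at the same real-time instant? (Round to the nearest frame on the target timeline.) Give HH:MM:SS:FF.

Source frame index: (0×3600 + 34×60 + 55) × 30 + 14 = 62864.
Real time: 62864 / (30000/1001) = 3932929/1875 s.
Target frame: (3932929/1875) × (50) = 7865858/75 ≈ 104878.107 → 104878.
At 50 labels/s: frame 104878 → 00:34:57:28.

00:34:57:28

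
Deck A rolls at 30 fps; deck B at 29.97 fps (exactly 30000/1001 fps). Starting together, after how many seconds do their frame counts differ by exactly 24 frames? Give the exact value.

800.8 seconds

The gap grows by |30000/1001 − 30| = 30/1001 frames per second.
Time for a 24-frame gap: 24 ÷ (30/1001) = 800.8 s.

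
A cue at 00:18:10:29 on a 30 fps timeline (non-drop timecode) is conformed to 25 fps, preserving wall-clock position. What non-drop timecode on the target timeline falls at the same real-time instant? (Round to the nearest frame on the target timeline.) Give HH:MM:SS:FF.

Source frame index: (0×3600 + 18×60 + 10) × 30 + 29 = 32729.
Real time: 32729 / (30) = 32729/30 s.
Target frame: (32729/30) × (25) = 163645/6 ≈ 27274.167 → 27274.
At 25 labels/s: frame 27274 → 00:18:10:24.

00:18:10:24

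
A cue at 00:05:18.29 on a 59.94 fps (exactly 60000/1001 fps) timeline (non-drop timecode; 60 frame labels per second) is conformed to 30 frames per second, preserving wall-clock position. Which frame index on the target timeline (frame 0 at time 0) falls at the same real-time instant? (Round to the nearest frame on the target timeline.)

frame 9564

Source frame index: (0×3600 + 5×60 + 18) × 60 + 29 = 19109.
Real time: 19109 / (60000/1001) = 19128109/60000 s.
Target frame: (19128109/60000) × (30) = 19128109/2000 ≈ 9564.055 → 9564.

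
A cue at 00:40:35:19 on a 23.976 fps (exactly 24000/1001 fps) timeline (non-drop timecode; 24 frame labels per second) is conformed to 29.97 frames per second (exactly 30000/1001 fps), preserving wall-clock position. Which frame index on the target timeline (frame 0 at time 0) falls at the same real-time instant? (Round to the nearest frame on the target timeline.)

Source frame index: (0×3600 + 40×60 + 35) × 24 + 19 = 58459.
Real time: 58459 / (24000/1001) = 58517459/24000 s.
Target frame: (58517459/24000) × (30000/1001) = 292295/4 ≈ 73073.750 → 73074.

frame 73074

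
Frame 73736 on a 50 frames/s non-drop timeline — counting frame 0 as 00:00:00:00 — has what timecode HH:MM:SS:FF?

73736 ÷ 50 = 1474 full seconds, remainder 36 frames.
1474 s = 0 h 24 min 34 s.
Timecode: 00:24:34:36.

00:24:34:36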